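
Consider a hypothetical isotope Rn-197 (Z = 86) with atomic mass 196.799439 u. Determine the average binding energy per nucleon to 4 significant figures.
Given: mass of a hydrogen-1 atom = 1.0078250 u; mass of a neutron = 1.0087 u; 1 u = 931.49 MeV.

8.696 MeV/nucleon

Z = 86, so N = A − Z = 197 − 86 = 111.
Σm = 86·m(¹H) + 111·m_n = 86.6729500 + 111.9657 = 198.6386500 u
Mass defect Δm = 198.6386500 − 196.799439 = 1.8392110 u
Binding energy = Δm·c² = 1.8392110 × 931.49 MeV/u = 1713.21 MeV
BE/A = 1713.21 MeV / 197 = 8.696 MeV/nucleon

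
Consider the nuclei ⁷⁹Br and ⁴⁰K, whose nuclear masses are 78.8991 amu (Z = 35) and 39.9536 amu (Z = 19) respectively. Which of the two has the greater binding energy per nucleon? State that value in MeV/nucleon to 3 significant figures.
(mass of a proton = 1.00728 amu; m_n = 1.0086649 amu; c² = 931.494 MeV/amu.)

⁷⁹Br; 8.69 MeV/nucleon

⁷⁹Br: Σm = 35(1.00728) + 44(1.0086649) = 79.6360556 amu; Δm = 0.7369556 amu; E_B = 686.47 MeV; E_B/A = 8.689 MeV
⁴⁰K: Σm = 19(1.00728) + 21(1.0086649) = 40.3202829 amu; Δm = 0.3666829 amu; E_B = 341.56 MeV; E_B/A = 8.539 MeV
⁷⁹Br has the higher binding energy per nucleon, so it is the more tightly bound nucleus.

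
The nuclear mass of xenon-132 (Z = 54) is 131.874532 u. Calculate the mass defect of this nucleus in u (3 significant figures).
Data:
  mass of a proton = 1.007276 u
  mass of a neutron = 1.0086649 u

Total constituent mass: 54 × 1.007276 + 78 × 1.0086649 = 133.0687662 u
The mass defect is 133.0687662 − 131.874532 = 1.1942342 u.

1.19 u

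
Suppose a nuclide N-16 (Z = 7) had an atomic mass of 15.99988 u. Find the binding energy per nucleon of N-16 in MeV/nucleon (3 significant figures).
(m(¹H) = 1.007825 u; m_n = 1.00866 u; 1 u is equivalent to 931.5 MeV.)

7.73 MeV/nucleon

The nucleus contains 7 protons and 16 − 7 = 9 neutrons.
Total constituent mass: 7 × 1.007825 + 9 × 1.00866 = 16.132715 u
The mass defect is 16.132715 − 15.99988 = 0.132835 u.
Binding energy = Δm·c² = 0.132835 × 931.5 MeV/u = 123.7358 MeV
Dividing by A = 16 gives 7.733 MeV per nucleon.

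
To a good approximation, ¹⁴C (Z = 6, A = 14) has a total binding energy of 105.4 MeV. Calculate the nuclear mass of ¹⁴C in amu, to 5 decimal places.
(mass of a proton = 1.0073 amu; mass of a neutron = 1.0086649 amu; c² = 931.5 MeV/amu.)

13.99997 amu

Mass defect = 105.4 MeV / (931.5 MeV/amu) = 0.1131508 amu
Constituent mass = 6(1.0073) + 8(1.0086649) = 14.1131192 amu
Nuclear mass = 14.1131192 − 0.1131508 = 13.9999684 amu ≈ 13.99997 amu (to 5 decimal places)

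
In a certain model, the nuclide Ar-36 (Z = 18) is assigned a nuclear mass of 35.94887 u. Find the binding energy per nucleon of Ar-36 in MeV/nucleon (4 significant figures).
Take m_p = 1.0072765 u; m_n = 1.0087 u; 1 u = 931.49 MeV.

8.764 MeV/nucleon

With 18 protons and 18 neutrons (A = 36):
Mass of separated nucleons = 18(1.0072765) + 18(1.0087) = 18.1309770 + 18.1566 = 36.2875770 u
The mass defect is 36.2875770 − 35.94887 = 0.3387070 u.
Converting to energy: 0.3387070 u × 931.49 MeV/u = 315.502 MeV
Dividing by A = 36 gives 8.764 MeV per nucleon.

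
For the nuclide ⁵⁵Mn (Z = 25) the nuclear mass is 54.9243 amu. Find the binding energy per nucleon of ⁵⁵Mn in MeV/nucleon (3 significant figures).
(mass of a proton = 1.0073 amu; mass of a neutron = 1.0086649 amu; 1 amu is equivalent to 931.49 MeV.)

8.78 MeV/nucleon

Σm = 25·m_p + 30·m_n = 25.1825 + 30.2599470 = 55.4424470 amu
The mass defect is 55.4424470 − 54.9243 = 0.5181470 amu.
E_B = 0.5181470 × 931.49 = 482.649 MeV
Dividing by A = 55 gives 8.775 MeV per nucleon.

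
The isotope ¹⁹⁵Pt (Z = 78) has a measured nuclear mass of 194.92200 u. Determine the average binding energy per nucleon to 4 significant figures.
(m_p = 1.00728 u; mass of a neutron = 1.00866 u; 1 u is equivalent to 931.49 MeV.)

Z = 78, so N = A − Z = 195 − 78 = 117.
Σm = 78·m_p + 117·m_n = 78.56784 + 118.01322 = 196.58106 u
Mass defect Δm = 196.58106 − 194.92200 = 1.65906 u
Binding energy = Δm·c² = 1.65906 × 931.49 MeV/u = 1545.40 MeV
Dividing by A = 195 gives 7.925 MeV per nucleon.

7.925 MeV/nucleon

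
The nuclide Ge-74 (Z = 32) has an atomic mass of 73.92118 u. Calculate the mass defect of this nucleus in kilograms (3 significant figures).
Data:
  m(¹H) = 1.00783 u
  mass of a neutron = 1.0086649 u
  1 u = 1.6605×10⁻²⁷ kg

1.15e-27 kg

Mass of separated nucleons = 32(1.00783) + 42(1.0086649) = 32.25056 + 42.3639258 = 74.6144858 u
Mass defect Δm = 74.6144858 − 73.92118 = 0.6933058 u
In SI units: 0.6933058 u × 1.6605×10⁻²⁷ kg/u = 1.1512e-27 kg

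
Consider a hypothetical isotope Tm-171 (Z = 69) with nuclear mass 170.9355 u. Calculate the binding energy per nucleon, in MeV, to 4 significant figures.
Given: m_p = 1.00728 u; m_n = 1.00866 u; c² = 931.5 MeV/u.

Mass of separated nucleons = 69(1.00728) + 102(1.00866) = 69.50232 + 102.88332 = 172.38564 u
The mass defect is 172.38564 − 170.9355 = 1.45014 u.
Binding energy = Δm·c² = 1.45014 × 931.5 MeV/u = 1350.81 MeV
Per nucleon: 1350.81 / 171 = 7.899 MeV

7.899 MeV/nucleon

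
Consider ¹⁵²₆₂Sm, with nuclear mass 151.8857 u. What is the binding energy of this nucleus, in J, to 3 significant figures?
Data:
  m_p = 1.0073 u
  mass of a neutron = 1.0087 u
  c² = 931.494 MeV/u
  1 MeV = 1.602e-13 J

Σm = 62·m_p + 90·m_n = 62.4526 + 90.7830 = 153.2356 u
Δm = 153.2356 − 151.8857 = 1.3499 u
Converting to energy: 1.3499 u × 931.494 MeV/u = 1257.42 MeV
In joules: 1257.42 MeV × 1.602e-13 J/MeV = 2.0144e-10 J

2.01e-10 J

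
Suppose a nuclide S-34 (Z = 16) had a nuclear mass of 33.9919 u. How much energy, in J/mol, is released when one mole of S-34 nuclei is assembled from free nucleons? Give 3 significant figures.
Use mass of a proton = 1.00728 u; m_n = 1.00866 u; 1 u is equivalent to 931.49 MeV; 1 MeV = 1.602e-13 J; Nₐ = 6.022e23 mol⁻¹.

Total constituent mass: 16 × 1.00728 + 18 × 1.00866 = 34.27236 u
Mass defect Δm = 34.27236 − 33.9919 = 0.28046 u
Binding energy = Δm·c² = 0.28046 × 931.49 MeV/u = 261.246 MeV
Per nucleus in joules: 261.246 MeV × 1.602e-13 J/MeV = 4.1852e-11 J
Per mole: 4.1852e-11 J × 6.022e23 mol⁻¹ = 2.5203e+13 J/mol

2.52e+13 J/mol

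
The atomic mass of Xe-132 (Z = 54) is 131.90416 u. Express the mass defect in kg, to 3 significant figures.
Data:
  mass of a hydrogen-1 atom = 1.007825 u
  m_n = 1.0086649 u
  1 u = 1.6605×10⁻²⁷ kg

1.98e-27 kg

Σm = 54·m(¹H) + 78·m_n = 54.422550 + 78.6758622 = 133.0984122 u
Δm = 133.0984122 − 131.90416 = 1.1942522 u
In SI units: 1.1942522 u × 1.6605×10⁻²⁷ kg/u = 1.9831e-27 kg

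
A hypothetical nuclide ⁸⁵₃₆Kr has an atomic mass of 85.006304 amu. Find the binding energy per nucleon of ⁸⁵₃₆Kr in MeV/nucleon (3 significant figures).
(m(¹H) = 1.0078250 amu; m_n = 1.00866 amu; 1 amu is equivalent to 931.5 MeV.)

The nucleus contains 36 protons and 85 − 36 = 49 neutrons.
Mass of separated nucleons = 36(1.0078250) + 49(1.00866) = 36.2817000 + 49.42434 = 85.7060400 amu
Mass defect Δm = 85.7060400 − 85.006304 = 0.6997360 amu
Binding energy = Δm·c² = 0.6997360 × 931.5 MeV/amu = 651.804 MeV
BE/A = 651.804 MeV / 85 = 7.668 MeV/nucleon

7.67 MeV/nucleon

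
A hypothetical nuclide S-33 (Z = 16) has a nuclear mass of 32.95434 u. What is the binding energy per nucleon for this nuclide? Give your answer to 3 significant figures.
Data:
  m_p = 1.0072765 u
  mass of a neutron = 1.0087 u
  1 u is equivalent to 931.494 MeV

8.75 MeV/nucleon

Total constituent mass: 16 × 1.0072765 + 17 × 1.0087 = 33.2643240 u
Δm = 33.2643240 − 32.95434 = 0.3099840 u
E_B = 0.3099840 × 931.494 = 288.748 MeV
BE/A = 288.748 MeV / 33 = 8.750 MeV/nucleon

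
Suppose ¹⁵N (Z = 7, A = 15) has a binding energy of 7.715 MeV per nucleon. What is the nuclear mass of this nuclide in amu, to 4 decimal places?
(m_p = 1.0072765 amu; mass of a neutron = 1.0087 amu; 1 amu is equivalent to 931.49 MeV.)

14.9963 amu

Total binding energy = 15 × 7.715 = 115.725 MeV
Mass defect = 115.725 MeV / (931.49 MeV/amu) = 0.124236 amu
Constituent mass = 7(1.0072765) + 8(1.0087) = 15.1205355 amu
Nuclear mass = 15.1205355 − 0.124236 = 14.9962995 amu ≈ 14.9963 amu (to 4 decimal places)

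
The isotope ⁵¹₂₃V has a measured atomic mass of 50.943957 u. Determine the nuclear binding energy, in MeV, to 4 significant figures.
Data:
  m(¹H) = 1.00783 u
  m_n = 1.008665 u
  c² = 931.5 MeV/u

446.0 MeV

Z = 23, so N = A − Z = 51 − 23 = 28.
Σm = 23·m(¹H) + 28·m_n = 23.18009 + 28.242620 = 51.422710 u
Δm = 51.422710 − 50.943957 = 0.478753 u
E_B = 0.478753 × 931.5 = 445.958 MeV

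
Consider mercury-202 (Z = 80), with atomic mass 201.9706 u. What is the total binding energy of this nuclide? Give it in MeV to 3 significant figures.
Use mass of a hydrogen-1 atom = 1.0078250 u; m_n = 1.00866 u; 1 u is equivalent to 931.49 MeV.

The nucleus contains 80 protons and 202 − 80 = 122 neutrons.
Total constituent mass: 80 × 1.0078250 + 122 × 1.00866 = 203.6825200 u
Δm = 203.6825200 − 201.9706 = 1.7119200 u
E_B = 1.7119200 × 931.49 = 1594.64 MeV

1590 MeV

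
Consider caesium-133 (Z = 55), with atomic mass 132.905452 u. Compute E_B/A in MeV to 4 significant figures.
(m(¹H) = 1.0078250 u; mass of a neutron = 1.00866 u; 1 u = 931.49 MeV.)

With 55 protons and 78 neutrons (A = 133):
Σm = 55·m(¹H) + 78·m_n = 55.4303750 + 78.67548 = 134.1058550 u
Δm = 134.1058550 − 132.905452 = 1.2004030 u
Converting to energy: 1.2004030 u × 931.49 MeV/u = 1118.16 MeV
Per nucleon: 1118.16 / 133 = 8.407 MeV

8.407 MeV/nucleon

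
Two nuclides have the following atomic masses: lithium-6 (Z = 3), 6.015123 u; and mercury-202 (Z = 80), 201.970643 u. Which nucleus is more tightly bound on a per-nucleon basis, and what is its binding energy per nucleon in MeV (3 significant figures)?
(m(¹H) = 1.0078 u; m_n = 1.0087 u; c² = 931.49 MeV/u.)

mercury-202; 7.91 MeV/nucleon

lithium-6: Σm = 3(1.0078) + 3(1.0087) = 6.0495 u; Δm = 0.034377 u; E_B = 32.022 MeV; E_B/A = 5.337 MeV
mercury-202: Σm = 80(1.0078) + 122(1.0087) = 203.6854 u; Δm = 1.714757 u; E_B = 1597.3 MeV; E_B/A = 7.907 MeV
mercury-202 has the higher binding energy per nucleon, so it is the more tightly bound nucleus.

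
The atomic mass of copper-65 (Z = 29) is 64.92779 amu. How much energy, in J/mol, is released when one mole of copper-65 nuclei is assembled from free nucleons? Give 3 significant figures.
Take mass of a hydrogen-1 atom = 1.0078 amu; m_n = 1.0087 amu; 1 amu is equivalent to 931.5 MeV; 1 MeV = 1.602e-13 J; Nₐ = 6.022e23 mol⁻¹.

Z = 29, so N = A − Z = 65 − 29 = 36.
Total constituent mass: 29 × 1.0078 + 36 × 1.0087 = 65.5394 amu
The mass defect is 65.5394 − 64.92779 = 0.61161 amu.
Binding energy = Δm·c² = 0.61161 × 931.5 MeV/amu = 569.715 MeV
Per nucleus in joules: 569.715 MeV × 1.602e-13 J/MeV = 9.1268e-11 J
Per mole: 9.1268e-11 J × 6.022e23 mol⁻¹ = 5.4962e+13 J/mol

5.50e+13 J/mol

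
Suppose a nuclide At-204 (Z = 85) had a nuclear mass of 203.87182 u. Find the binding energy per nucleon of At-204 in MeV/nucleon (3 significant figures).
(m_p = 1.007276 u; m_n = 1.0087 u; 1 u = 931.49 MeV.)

With 85 protons and 119 neutrons (A = 204):
Mass of separated nucleons = 85(1.007276) + 119(1.0087) = 85.618460 + 120.0353 = 205.653760 u
Mass defect Δm = 205.653760 − 203.87182 = 1.781940 u
Converting to energy: 1.781940 u × 931.49 MeV/u = 1659.86 MeV
BE/A = 1659.86 MeV / 204 = 8.137 MeV/nucleon

8.14 MeV/nucleon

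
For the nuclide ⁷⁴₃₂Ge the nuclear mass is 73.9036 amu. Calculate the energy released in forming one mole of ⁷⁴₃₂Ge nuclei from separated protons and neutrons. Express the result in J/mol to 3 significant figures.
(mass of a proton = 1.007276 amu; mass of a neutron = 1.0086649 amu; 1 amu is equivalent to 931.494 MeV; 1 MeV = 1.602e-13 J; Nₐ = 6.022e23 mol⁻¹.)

The nucleus contains 32 protons and 74 − 32 = 42 neutrons.
Σm = 32·m_p + 42·m_n = 32.232832 + 42.3639258 = 74.5967578 amu
Δm = 74.5967578 − 73.9036 = 0.6931578 amu
Binding energy = Δm·c² = 0.6931578 × 931.494 MeV/amu = 645.672 MeV
Per nucleus in joules: 645.672 MeV × 1.602e-13 J/MeV = 1.0344e-10 J
Per mole: 1.0344e-10 J × 6.022e23 mol⁻¹ = 6.2292e+13 J/mol

6.23e+13 J/mol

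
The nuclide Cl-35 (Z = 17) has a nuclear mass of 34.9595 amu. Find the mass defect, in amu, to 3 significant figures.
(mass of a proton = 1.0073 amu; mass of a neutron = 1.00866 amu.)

With 17 protons and 18 neutrons (A = 35):
Σm = 17·m_p + 18·m_n = 17.1241 + 18.15588 = 35.27998 amu
The mass defect is 35.27998 − 34.9595 = 0.32048 amu.

0.320 amu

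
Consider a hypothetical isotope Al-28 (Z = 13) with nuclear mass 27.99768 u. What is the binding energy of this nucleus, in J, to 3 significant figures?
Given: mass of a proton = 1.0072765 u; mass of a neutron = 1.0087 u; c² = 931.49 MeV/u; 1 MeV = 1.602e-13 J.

Mass of separated nucleons = 13(1.0072765) + 15(1.0087) = 13.0945945 + 15.1305 = 28.2250945 u
Δm = 28.2250945 − 27.99768 = 0.2274145 u
Converting to energy: 0.2274145 u × 931.49 MeV/u = 211.834 MeV
In joules: 211.834 MeV × 1.602e-13 J/MeV = 3.3936e-11 J

3.39e-11 J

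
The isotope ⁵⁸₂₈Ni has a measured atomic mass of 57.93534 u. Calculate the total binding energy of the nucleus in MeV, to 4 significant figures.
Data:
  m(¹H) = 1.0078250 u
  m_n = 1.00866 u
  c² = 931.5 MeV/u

506.3 MeV

With 28 protons and 30 neutrons (A = 58):
Total constituent mass: 28 × 1.0078250 + 30 × 1.00866 = 58.4789000 u
Δm = 58.4789000 − 57.93534 = 0.5435600 u
E_B = 0.5435600 × 931.5 = 506.326 MeV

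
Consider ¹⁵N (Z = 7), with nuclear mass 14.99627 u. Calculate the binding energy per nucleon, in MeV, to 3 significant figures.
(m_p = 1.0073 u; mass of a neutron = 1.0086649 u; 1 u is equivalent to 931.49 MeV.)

The nucleus contains 7 protons and 15 − 7 = 8 neutrons.
Total constituent mass: 7 × 1.0073 + 8 × 1.0086649 = 15.1204192 u
Δm = 15.1204192 − 14.99627 = 0.1241492 u
Converting to energy: 0.1241492 u × 931.49 MeV/u = 115.644 MeV
Dividing by A = 15 gives 7.710 MeV per nucleon.

7.71 MeV/nucleon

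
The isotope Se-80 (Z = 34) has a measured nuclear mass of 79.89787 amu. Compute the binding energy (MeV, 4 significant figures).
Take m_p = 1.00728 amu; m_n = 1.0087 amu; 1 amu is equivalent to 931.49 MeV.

Total constituent mass: 34 × 1.00728 + 46 × 1.0087 = 80.64772 amu
The mass defect is 80.64772 − 79.89787 = 0.74985 amu.
E_B = 0.74985 × 931.49 = 698.478 MeV

698.5 MeV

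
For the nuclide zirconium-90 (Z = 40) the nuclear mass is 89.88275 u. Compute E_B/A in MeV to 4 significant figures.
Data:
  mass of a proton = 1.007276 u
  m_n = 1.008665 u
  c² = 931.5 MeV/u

8.710 MeV/nucleon

Total constituent mass: 40 × 1.007276 + 50 × 1.008665 = 90.724290 u
Δm = 90.724290 − 89.88275 = 0.841540 u
E_B = 0.841540 × 931.5 = 783.895 MeV
Dividing by A = 90 gives 8.710 MeV per nucleon.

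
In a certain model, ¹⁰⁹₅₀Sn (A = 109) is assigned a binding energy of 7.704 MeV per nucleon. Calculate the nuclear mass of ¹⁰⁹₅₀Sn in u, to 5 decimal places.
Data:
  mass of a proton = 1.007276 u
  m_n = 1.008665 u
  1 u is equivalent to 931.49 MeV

Total binding energy = 109 × 7.704 = 839.736 MeV
Mass defect = 839.736 MeV / (931.49 MeV/u) = 0.9014976 u
Constituent mass = 50(1.007276) + 59(1.008665) = 109.875035 u
Nuclear mass = 109.875035 − 0.9014976 = 108.9735374 u ≈ 108.97354 u (to 5 decimal places)

108.97354 u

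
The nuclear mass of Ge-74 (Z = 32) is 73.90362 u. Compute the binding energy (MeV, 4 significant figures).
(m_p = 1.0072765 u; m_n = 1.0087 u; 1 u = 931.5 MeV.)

Mass of separated nucleons = 32(1.0072765) + 42(1.0087) = 32.2328480 + 42.3654 = 74.5982480 u
The mass defect is 74.5982480 − 73.90362 = 0.6946280 u.
Converting to energy: 0.6946280 u × 931.5 MeV/u = 647.046 MeV

647.0 MeV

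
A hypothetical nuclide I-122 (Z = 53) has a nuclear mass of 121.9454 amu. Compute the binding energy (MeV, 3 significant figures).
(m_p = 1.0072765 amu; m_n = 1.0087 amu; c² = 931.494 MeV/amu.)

969 MeV

The nucleus contains 53 protons and 122 − 53 = 69 neutrons.
Σm = 53·m_p + 69·m_n = 53.3856545 + 69.6003 = 122.9859545 amu
Mass defect Δm = 122.9859545 − 121.9454 = 1.0405545 amu
E_B = 1.0405545 × 931.494 = 969.270 MeV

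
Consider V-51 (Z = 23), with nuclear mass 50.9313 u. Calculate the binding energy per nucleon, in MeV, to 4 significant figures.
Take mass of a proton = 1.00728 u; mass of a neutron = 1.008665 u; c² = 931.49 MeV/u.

8.744 MeV/nucleon

Z = 23, so N = A − Z = 51 − 23 = 28.
Mass of separated nucleons = 23(1.00728) + 28(1.008665) = 23.16744 + 28.242620 = 51.410060 u
Mass defect Δm = 51.410060 − 50.9313 = 0.478760 u
Binding energy = Δm·c² = 0.478760 × 931.49 MeV/u = 445.960 MeV
Dividing by A = 51 gives 8.744 MeV per nucleon.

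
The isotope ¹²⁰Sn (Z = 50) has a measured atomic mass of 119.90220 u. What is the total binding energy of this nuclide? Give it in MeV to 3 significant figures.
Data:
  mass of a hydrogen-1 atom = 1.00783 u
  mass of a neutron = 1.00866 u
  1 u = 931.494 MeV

1020 MeV

Total constituent mass: 50 × 1.00783 + 70 × 1.00866 = 120.99770 u
Δm = 120.99770 − 119.90220 = 1.09550 u
Converting to energy: 1.09550 u × 931.494 MeV/u = 1020.45 MeV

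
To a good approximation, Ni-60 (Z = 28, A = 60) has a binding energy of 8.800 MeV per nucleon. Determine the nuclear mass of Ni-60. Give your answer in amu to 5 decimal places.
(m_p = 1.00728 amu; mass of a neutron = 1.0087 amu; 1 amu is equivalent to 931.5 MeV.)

59.91541 amu

Total binding energy = 60 × 8.800 = 528.000 MeV
Mass defect = 528.000 MeV / (931.5 MeV/amu) = 0.5668277 amu
Constituent mass = 28(1.00728) + 32(1.0087) = 60.48224 amu
Nuclear mass = 60.48224 − 0.5668277 = 59.9154123 amu ≈ 59.91541 amu (to 5 decimal places)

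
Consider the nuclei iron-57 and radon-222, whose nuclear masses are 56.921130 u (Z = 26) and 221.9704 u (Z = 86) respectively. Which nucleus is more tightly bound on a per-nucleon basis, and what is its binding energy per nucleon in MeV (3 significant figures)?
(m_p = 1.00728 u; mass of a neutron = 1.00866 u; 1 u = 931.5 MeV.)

iron-57: Σm = 26(1.00728) + 31(1.00866) = 57.45774 u; Δm = 0.536610 u; E_B = 499.85 MeV; E_B/A = 8.769 MeV
radon-222: Σm = 86(1.00728) + 136(1.00866) = 223.80384 u; Δm = 1.83344 u; E_B = 1707.8 MeV; E_B/A = 7.693 MeV
iron-57 has the higher binding energy per nucleon, so it is the more tightly bound nucleus.

iron-57; 8.77 MeV/nucleon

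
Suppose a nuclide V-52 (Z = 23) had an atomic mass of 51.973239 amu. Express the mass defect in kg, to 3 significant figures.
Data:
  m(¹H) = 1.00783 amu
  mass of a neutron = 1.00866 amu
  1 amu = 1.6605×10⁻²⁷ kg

7.60e-28 kg

With 23 protons and 29 neutrons (A = 52):
Mass of separated nucleons = 23(1.00783) + 29(1.00866) = 23.18009 + 29.25114 = 52.43123 amu
The mass defect is 52.43123 − 51.973239 = 0.457991 amu.
In SI units: 0.457991 amu × 1.6605×10⁻²⁷ kg/amu = 7.6049e-28 kg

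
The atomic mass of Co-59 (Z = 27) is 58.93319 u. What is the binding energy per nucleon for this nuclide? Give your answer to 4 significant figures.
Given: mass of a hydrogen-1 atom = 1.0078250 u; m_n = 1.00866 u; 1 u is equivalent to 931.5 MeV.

Mass of separated nucleons = 27(1.0078250) + 32(1.00866) = 27.2112750 + 32.27712 = 59.4883950 u
The mass defect is 59.4883950 − 58.93319 = 0.5552050 u.
Binding energy = Δm·c² = 0.5552050 × 931.5 MeV/u = 517.173 MeV
Per nucleon: 517.173 / 59 = 8.766 MeV

8.766 MeV/nucleon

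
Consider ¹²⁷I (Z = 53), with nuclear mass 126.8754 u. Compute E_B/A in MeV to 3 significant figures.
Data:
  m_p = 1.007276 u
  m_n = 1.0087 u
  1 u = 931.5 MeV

8.46 MeV/nucleon

Σm = 53·m_p + 74·m_n = 53.385628 + 74.6438 = 128.029428 u
The mass defect is 128.029428 − 126.8754 = 1.154028 u.
E_B = 1.154028 × 931.5 = 1074.98 MeV
BE/A = 1074.98 MeV / 127 = 8.464 MeV/nucleon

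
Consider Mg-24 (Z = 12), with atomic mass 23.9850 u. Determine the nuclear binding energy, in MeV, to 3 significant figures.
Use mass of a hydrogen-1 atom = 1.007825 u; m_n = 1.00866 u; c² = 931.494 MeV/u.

198 MeV

Mass of separated nucleons = 12(1.007825) + 12(1.00866) = 12.093900 + 12.10392 = 24.197820 u
The mass defect is 24.197820 − 23.9850 = 0.212820 u.
E_B = 0.212820 × 931.494 = 198.241 MeV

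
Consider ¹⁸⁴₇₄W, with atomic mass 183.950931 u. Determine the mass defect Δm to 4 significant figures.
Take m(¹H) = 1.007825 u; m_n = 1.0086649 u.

1.581 u

Z = 74, so N = A − Z = 184 − 74 = 110.
Total constituent mass: 74 × 1.007825 + 110 × 1.0086649 = 185.5321890 u
The mass defect is 185.5321890 − 183.950931 = 1.5812580 u.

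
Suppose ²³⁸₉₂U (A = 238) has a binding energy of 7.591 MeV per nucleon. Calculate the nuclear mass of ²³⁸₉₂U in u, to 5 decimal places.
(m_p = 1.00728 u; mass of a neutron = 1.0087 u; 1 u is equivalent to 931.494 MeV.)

Total binding energy = 238 × 7.591 = 1806.658 MeV
Mass defect = 1806.658 MeV / (931.494 MeV/u) = 1.9395273 u
Constituent mass = 92(1.00728) + 146(1.0087) = 239.93996 u
Nuclear mass = 239.93996 − 1.9395273 = 238.0004327 u ≈ 238.00043 u (to 5 decimal places)

238.00043 u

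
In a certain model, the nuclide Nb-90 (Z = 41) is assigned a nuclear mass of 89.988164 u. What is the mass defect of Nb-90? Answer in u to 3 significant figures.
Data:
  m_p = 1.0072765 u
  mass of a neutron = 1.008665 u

The nucleus contains 41 protons and 90 − 41 = 49 neutrons.
Total constituent mass: 41 × 1.0072765 + 49 × 1.008665 = 90.7229215 u
The mass defect is 90.7229215 − 89.988164 = 0.7347575 u.

0.735 u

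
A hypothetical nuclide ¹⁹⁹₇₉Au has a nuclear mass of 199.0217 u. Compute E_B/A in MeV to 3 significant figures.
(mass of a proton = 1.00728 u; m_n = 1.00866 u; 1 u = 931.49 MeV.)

Z = 79, so N = A − Z = 199 − 79 = 120.
Mass of separated nucleons = 79(1.00728) + 120(1.00866) = 79.57512 + 121.03920 = 200.61432 u
Δm = 200.61432 − 199.0217 = 1.59262 u
E_B = 1.59262 × 931.49 = 1483.51 MeV
BE/A = 1483.51 MeV / 199 = 7.4548 MeV/nucleon

7.45 MeV/nucleon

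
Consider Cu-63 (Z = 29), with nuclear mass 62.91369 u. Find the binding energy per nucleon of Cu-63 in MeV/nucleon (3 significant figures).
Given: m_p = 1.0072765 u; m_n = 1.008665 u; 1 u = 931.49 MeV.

8.75 MeV/nucleon

Σm = 29·m_p + 34·m_n = 29.2110185 + 34.294610 = 63.5056285 u
Δm = 63.5056285 − 62.91369 = 0.5919385 u
Binding energy = Δm·c² = 0.5919385 × 931.49 MeV/u = 551.385 MeV
BE/A = 551.385 MeV / 63 = 8.752 MeV/nucleon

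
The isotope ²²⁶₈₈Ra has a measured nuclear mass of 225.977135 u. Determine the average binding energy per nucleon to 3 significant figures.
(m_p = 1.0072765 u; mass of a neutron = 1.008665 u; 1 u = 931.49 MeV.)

7.66 MeV/nucleon

Total constituent mass: 88 × 1.0072765 + 138 × 1.008665 = 227.8361020 u
Mass defect Δm = 227.8361020 − 225.977135 = 1.8589670 u
Binding energy = Δm·c² = 1.8589670 × 931.49 MeV/u = 1731.61 MeV
Dividing by A = 226 gives 7.662 MeV per nucleon.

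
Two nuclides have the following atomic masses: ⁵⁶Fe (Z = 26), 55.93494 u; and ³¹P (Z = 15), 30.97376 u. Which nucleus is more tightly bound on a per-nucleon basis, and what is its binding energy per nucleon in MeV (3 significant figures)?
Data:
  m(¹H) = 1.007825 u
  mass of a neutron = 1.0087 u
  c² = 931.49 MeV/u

⁵⁶Fe; 8.81 MeV/nucleon

⁵⁶Fe: Σm = 26(1.007825) + 30(1.0087) = 56.464450 u; Δm = 0.529510 u; E_B = 493.23 MeV; E_B/A = 8.808 MeV
³¹P: Σm = 15(1.007825) + 16(1.0087) = 31.256575 u; Δm = 0.282815 u; E_B = 263.44 MeV; E_B/A = 8.498 MeV
⁵⁶Fe has the higher binding energy per nucleon, so it is the more tightly bound nucleus.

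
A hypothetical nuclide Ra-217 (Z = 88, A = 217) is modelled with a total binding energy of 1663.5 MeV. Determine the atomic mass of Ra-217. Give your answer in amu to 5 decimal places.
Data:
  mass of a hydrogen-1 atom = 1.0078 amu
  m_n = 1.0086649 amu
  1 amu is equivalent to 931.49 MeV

217.01832 amu

Mass defect = 1663.5 MeV / (931.49 MeV/amu) = 1.7858485 amu
Constituent mass = 88(1.0078) + 129(1.0086649) = 218.8041721 amu
Atomic mass = 218.8041721 − 1.7858485 = 217.0183236 amu ≈ 217.01832 amu (to 5 decimal places)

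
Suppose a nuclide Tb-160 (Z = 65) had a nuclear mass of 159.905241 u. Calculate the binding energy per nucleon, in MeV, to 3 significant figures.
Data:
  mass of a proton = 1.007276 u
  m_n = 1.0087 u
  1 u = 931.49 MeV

Mass of separated nucleons = 65(1.007276) + 95(1.0087) = 65.472940 + 95.8265 = 161.299440 u
The mass defect is 161.299440 − 159.905241 = 1.394199 u.
Binding energy = Δm·c² = 1.394199 × 931.49 MeV/u = 1298.68 MeV
BE/A = 1298.68 MeV / 160 = 8.117 MeV/nucleon

8.12 MeV/nucleon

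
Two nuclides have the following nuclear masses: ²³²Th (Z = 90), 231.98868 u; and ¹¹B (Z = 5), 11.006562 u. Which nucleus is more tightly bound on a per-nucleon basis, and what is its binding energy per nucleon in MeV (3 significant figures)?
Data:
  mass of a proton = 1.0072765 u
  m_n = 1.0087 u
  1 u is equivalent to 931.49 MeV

²³²Th; 7.64 MeV/nucleon

²³²Th: Σm = 90(1.0072765) + 142(1.0087) = 233.8902850 u; Δm = 1.9016050 u; E_B = 1771.3 MeV; E_B/A = 7.635 MeV
¹¹B: Σm = 5(1.0072765) + 6(1.0087) = 11.0885825 u; Δm = 0.0820205 u; E_B = 76.401 MeV; E_B/A = 6.946 MeV
²³²Th has the higher binding energy per nucleon, so it is the more tightly bound nucleus.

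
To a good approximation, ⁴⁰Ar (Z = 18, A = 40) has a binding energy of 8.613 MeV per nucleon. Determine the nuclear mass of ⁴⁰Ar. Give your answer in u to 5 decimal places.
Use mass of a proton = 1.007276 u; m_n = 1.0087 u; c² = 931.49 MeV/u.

Total binding energy = 40 × 8.613 = 344.520 MeV
Mass defect = 344.520 MeV / (931.49 MeV/u) = 0.3698590 u
Constituent mass = 18(1.007276) + 22(1.0087) = 40.322368 u
Nuclear mass = 40.322368 − 0.3698590 = 39.9525090 u ≈ 39.95251 u (to 5 decimal places)

39.95251 u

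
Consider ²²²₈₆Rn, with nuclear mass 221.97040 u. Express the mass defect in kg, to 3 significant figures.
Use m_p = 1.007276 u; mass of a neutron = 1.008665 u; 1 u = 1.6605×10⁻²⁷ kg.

Σm = 86·m_p + 136·m_n = 86.625736 + 137.178440 = 223.804176 u
The mass defect is 223.804176 − 221.97040 = 1.833776 u.
In SI units: 1.833776 u × 1.6605×10⁻²⁷ kg/u = 3.04499e-27 kg

3.04e-27 kg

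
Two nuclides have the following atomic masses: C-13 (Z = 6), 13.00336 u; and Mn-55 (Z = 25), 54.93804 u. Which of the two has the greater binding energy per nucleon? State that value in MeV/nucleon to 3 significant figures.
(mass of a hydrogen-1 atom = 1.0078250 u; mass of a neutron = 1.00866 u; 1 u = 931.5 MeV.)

C-13: Σm = 6(1.0078250) + 7(1.00866) = 13.1075700 u; Δm = 0.1042100 u; E_B = 97.072 MeV; E_B/A = 7.467 MeV
Mn-55: Σm = 25(1.0078250) + 30(1.00866) = 55.4554250 u; Δm = 0.5173850 u; E_B = 481.94 MeV; E_B/A = 8.763 MeV
Mn-55 has the higher binding energy per nucleon, so it is the more tightly bound nucleus.

Mn-55; 8.76 MeV/nucleon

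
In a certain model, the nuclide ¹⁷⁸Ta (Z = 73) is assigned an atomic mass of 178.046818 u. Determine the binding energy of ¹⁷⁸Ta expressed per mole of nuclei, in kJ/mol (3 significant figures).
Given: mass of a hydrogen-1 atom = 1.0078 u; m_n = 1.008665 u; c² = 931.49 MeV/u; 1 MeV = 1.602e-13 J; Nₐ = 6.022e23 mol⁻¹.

1.29e+11 kJ/mol

Total constituent mass: 73 × 1.0078 + 105 × 1.008665 = 179.479225 u
Δm = 179.479225 − 178.046818 = 1.432407 u
Converting to energy: 1.432407 u × 931.49 MeV/u = 1334.27 MeV
Per nucleus in joules: 1334.27 MeV × 1.602e-13 J/MeV = 2.1375e-10 J
Per mole: 2.1375e-10 J × 6.022e23 mol⁻¹ = 1.2872e+14 J/mol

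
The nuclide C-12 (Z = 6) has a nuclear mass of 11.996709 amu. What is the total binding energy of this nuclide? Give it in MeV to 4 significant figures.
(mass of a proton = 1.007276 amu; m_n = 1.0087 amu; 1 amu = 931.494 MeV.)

92.35 MeV

Z = 6, so N = A − Z = 12 − 6 = 6.
Mass of separated nucleons = 6(1.007276) + 6(1.0087) = 6.043656 + 6.0522 = 12.095856 amu
The mass defect is 12.095856 − 11.996709 = 0.099147 amu.
Converting to energy: 0.099147 amu × 931.494 MeV/amu = 92.3548 MeV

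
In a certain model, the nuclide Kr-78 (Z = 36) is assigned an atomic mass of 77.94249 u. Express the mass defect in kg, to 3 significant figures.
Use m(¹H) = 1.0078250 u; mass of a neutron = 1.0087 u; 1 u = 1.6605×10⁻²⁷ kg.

1.17e-27 kg

Σm = 36·m(¹H) + 42·m_n = 36.2817000 + 42.3654 = 78.6471000 u
Mass defect Δm = 78.6471000 − 77.94249 = 0.7046100 u
In SI units: 0.7046100 u × 1.6605×10⁻²⁷ kg/u = 1.1700e-27 kg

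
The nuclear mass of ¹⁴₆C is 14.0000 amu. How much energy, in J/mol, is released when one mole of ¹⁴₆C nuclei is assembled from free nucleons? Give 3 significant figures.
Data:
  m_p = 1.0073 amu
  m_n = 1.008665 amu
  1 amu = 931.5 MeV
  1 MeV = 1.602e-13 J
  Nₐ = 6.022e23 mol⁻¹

Σm = 6·m_p + 8·m_n = 6.0438 + 8.069320 = 14.113120 amu
Δm = 14.113120 − 14.0000 = 0.113120 amu
Converting to energy: 0.113120 amu × 931.5 MeV/amu = 105.371 MeV
Per nucleus in joules: 105.371 MeV × 1.602e-13 J/MeV = 1.6880e-11 J
Per mole: 1.6880e-11 J × 6.022e23 mol⁻¹ = 1.0165e+13 J/mol

1.02e+13 J/mol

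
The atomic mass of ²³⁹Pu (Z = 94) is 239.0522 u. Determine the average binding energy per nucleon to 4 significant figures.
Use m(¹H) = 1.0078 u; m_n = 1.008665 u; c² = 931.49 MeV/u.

7.551 MeV/nucleon

Z = 94, so N = A − Z = 239 − 94 = 145.
Mass of separated nucleons = 94(1.0078) + 145(1.008665) = 94.7332 + 146.256425 = 240.989625 u
Mass defect Δm = 240.989625 − 239.0522 = 1.937425 u
Converting to energy: 1.937425 u × 931.49 MeV/u = 1804.69 MeV
BE/A = 1804.69 MeV / 239 = 7.551 MeV/nucleon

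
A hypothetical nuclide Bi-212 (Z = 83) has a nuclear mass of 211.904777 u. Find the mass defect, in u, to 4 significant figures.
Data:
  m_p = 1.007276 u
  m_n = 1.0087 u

With 83 protons and 129 neutrons (A = 212):
Σm = 83·m_p + 129·m_n = 83.603908 + 130.1223 = 213.726208 u
Δm = 213.726208 − 211.904777 = 1.821431 u

1.821 u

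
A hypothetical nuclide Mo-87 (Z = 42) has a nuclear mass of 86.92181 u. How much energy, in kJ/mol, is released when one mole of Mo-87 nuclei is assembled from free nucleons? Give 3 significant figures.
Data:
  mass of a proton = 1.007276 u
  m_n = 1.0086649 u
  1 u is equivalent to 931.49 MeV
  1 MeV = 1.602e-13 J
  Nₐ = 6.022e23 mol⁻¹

With 42 protons and 45 neutrons (A = 87):
Mass of separated nucleons = 42(1.007276) + 45(1.0086649) = 42.305592 + 45.3899205 = 87.6955125 u
The mass defect is 87.6955125 − 86.92181 = 0.7737025 u.
Converting to energy: 0.7737025 u × 931.49 MeV/u = 720.696 MeV
Per nucleus in joules: 720.696 MeV × 1.602e-13 J/MeV = 1.1546e-10 J
Per mole: 1.1546e-10 J × 6.022e23 mol⁻¹ = 6.9530e+13 J/mol

6.95e+10 kJ/mol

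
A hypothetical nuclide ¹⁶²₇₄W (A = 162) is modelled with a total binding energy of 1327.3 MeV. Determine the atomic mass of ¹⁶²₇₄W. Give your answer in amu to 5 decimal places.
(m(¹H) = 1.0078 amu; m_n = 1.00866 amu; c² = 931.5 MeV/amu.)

Mass defect = 1327.3 MeV / (931.5 MeV/amu) = 1.4249061 amu
Constituent mass = 74(1.0078) + 88(1.00866) = 163.33928 amu
Atomic mass = 163.33928 − 1.4249061 = 161.9143739 amu ≈ 161.91437 amu (to 5 decimal places)

161.91437 amu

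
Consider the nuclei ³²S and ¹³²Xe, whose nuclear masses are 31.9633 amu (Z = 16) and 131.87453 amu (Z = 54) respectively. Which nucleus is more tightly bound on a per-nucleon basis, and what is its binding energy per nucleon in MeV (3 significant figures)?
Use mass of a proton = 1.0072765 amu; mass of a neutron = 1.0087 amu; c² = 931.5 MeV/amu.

³²S; 8.51 MeV/nucleon

³²S: Σm = 16(1.0072765) + 16(1.0087) = 32.2556240 amu; Δm = 0.2923240 amu; E_B = 272.30 MeV; E_B/A = 8.509 MeV
¹³²Xe: Σm = 54(1.0072765) + 78(1.0087) = 133.0715310 amu; Δm = 1.1970010 amu; E_B = 1115.0 MeV; E_B/A = 8.447 MeV
³²S has the higher binding energy per nucleon, so it is the more tightly bound nucleus.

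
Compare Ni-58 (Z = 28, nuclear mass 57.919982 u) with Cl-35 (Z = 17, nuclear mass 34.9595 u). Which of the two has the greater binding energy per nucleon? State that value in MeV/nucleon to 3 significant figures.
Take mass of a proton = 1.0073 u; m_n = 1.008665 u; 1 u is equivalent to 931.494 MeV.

Ni-58: Σm = 28(1.0073) + 30(1.008665) = 58.464350 u; Δm = 0.544368 u; E_B = 507.08 MeV; E_B/A = 8.743 MeV
Cl-35: Σm = 17(1.0073) + 18(1.008665) = 35.280070 u; Δm = 0.320570 u; E_B = 298.61 MeV; E_B/A = 8.532 MeV
Ni-58 has the higher binding energy per nucleon, so it is the more tightly bound nucleus.

Ni-58; 8.74 MeV/nucleon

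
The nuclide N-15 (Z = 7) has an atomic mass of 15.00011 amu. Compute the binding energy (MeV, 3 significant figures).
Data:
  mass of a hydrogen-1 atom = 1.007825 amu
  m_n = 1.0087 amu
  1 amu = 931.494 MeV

116 MeV

The nucleus contains 7 protons and 15 − 7 = 8 neutrons.
Mass of separated nucleons = 7(1.007825) + 8(1.0087) = 7.054775 + 8.0696 = 15.124375 amu
The mass defect is 15.124375 − 15.00011 = 0.124265 amu.
Converting to energy: 0.124265 amu × 931.494 MeV/amu = 115.752 MeV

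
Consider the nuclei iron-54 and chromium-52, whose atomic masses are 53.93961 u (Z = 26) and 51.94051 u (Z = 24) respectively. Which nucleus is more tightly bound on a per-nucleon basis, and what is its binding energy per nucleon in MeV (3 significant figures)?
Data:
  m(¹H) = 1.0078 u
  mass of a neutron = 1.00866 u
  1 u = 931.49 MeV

iron-54: Σm = 26(1.0078) + 28(1.00866) = 54.44528 u; Δm = 0.50567 u; E_B = 471.03 MeV; E_B/A = 8.723 MeV
chromium-52: Σm = 24(1.0078) + 28(1.00866) = 52.42968 u; Δm = 0.48917 u; E_B = 455.66 MeV; E_B/A = 8.763 MeV
chromium-52 has the higher binding energy per nucleon, so it is the more tightly bound nucleus.

chromium-52; 8.76 MeV/nucleon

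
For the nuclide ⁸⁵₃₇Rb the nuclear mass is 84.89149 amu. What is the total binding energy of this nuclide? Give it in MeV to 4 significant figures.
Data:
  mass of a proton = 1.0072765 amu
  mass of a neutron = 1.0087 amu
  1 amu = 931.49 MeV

The nucleus contains 37 protons and 85 − 37 = 48 neutrons.
Σm = 37·m_p + 48·m_n = 37.2692305 + 48.4176 = 85.6868305 amu
Δm = 85.6868305 − 84.89149 = 0.7953405 amu
Converting to energy: 0.7953405 amu × 931.49 MeV/amu = 740.852 MeV

740.9 MeV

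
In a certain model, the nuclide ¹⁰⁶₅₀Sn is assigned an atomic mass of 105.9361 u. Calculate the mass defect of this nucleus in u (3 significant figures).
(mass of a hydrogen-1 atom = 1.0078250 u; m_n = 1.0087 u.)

0.942 u

The nucleus contains 50 protons and 106 − 50 = 56 neutrons.
Σm = 50·m(¹H) + 56·m_n = 50.3912500 + 56.4872 = 106.8784500 u
Δm = 106.8784500 − 105.9361 = 0.9423500 u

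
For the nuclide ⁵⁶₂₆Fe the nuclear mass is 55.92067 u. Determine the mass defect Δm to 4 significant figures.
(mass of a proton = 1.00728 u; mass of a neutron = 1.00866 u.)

0.5284 u

With 26 protons and 30 neutrons (A = 56):
Mass of separated nucleons = 26(1.00728) + 30(1.00866) = 26.18928 + 30.25980 = 56.44908 u
The mass defect is 56.44908 − 55.92067 = 0.52841 u.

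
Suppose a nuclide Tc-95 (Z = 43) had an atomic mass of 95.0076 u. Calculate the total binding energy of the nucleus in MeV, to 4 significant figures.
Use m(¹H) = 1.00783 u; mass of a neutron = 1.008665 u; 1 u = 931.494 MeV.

Z = 43, so N = A − Z = 95 − 43 = 52.
Σm = 43·m(¹H) + 52·m_n = 43.33669 + 52.450580 = 95.787270 u
Mass defect Δm = 95.787270 − 95.0076 = 0.779670 u
Converting to energy: 0.779670 u × 931.494 MeV/u = 726.258 MeV

726.3 MeV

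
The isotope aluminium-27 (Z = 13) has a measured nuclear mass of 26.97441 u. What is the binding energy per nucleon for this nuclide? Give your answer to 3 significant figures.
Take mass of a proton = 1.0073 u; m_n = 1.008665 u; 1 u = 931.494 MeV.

8.34 MeV/nucleon

Mass of separated nucleons = 13(1.0073) + 14(1.008665) = 13.0949 + 14.121310 = 27.216210 u
Mass defect Δm = 27.216210 − 26.97441 = 0.241800 u
E_B = 0.241800 × 931.494 = 225.235 MeV
Per nucleon: 225.235 / 27 = 8.342 MeV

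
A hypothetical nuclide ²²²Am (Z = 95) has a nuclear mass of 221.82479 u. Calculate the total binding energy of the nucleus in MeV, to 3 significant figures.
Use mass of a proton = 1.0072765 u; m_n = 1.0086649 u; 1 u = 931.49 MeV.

1830 MeV

The nucleus contains 95 protons and 222 − 95 = 127 neutrons.
Mass of separated nucleons = 95(1.0072765) + 127(1.0086649) = 95.6912675 + 128.1004423 = 223.7917098 u
Mass defect Δm = 223.7917098 − 221.82479 = 1.9669198 u
Binding energy = Δm·c² = 1.9669198 × 931.49 MeV/u = 1832.17 MeV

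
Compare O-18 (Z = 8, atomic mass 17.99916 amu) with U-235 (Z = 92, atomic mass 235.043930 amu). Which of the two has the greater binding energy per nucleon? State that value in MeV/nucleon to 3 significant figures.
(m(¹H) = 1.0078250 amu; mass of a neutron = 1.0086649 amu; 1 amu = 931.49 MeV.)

O-18: Σm = 8(1.0078250) + 10(1.0086649) = 18.1492490 amu; Δm = 0.1500890 amu; E_B = 139.81 MeV; E_B/A = 7.767 MeV
U-235: Σm = 92(1.0078250) + 143(1.0086649) = 236.9589807 amu; Δm = 1.9150507 amu; E_B = 1783.9 MeV; E_B/A = 7.591 MeV
O-18 has the higher binding energy per nucleon, so it is the more tightly bound nucleus.

O-18; 7.77 MeV/nucleon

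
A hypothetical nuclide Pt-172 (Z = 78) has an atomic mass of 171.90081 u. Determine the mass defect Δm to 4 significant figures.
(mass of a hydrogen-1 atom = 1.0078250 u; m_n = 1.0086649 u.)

The nucleus contains 78 protons and 172 − 78 = 94 neutrons.
Mass of separated nucleons = 78(1.0078250) + 94(1.0086649) = 78.6103500 + 94.8145006 = 173.4248506 u
Δm = 173.4248506 − 171.90081 = 1.5240406 u

1.524 u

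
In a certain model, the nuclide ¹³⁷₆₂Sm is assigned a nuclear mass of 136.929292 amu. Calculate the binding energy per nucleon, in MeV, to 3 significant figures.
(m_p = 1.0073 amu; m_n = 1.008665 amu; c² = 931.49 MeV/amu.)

7.98 MeV/nucleon

Z = 62, so N = A − Z = 137 − 62 = 75.
Total constituent mass: 62 × 1.0073 + 75 × 1.008665 = 138.102475 amu
The mass defect is 138.102475 − 136.929292 = 1.173183 amu.
Binding energy = Δm·c² = 1.173183 × 931.49 MeV/amu = 1092.81 MeV
Dividing by A = 137 gives 7.977 MeV per nucleon.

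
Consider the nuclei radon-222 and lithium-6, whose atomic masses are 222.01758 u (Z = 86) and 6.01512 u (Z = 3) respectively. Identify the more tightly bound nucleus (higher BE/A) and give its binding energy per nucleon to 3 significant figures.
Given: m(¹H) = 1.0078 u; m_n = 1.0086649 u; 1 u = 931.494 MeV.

radon-222; 7.69 MeV/nucleon

radon-222: Σm = 86(1.0078) + 136(1.0086649) = 223.8492264 u; Δm = 1.8316464 u; E_B = 1706.17 MeV; E_B/A = 7.685 MeV
lithium-6: Σm = 3(1.0078) + 3(1.0086649) = 6.0493947 u; Δm = 0.0342747 u; E_B = 31.927 MeV; E_B/A = 5.321 MeV
radon-222 has the higher binding energy per nucleon, so it is the more tightly bound nucleus.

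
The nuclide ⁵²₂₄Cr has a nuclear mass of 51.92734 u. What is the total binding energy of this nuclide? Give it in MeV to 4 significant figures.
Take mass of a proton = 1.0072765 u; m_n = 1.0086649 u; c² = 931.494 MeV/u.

With 24 protons and 28 neutrons (A = 52):
Total constituent mass: 24 × 1.0072765 + 28 × 1.0086649 = 52.4172532 u
Mass defect Δm = 52.4172532 − 51.92734 = 0.4899132 u
E_B = 0.4899132 × 931.494 = 456.351 MeV

456.4 MeV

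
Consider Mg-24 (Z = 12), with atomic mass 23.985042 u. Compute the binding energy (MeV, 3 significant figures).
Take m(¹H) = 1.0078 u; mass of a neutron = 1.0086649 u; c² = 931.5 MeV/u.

Σm = 12·m(¹H) + 12·m_n = 12.0936 + 12.1039788 = 24.1975788 u
Mass defect Δm = 24.1975788 − 23.985042 = 0.2125368 u
E_B = 0.2125368 × 931.5 = 197.978 MeV

198 MeV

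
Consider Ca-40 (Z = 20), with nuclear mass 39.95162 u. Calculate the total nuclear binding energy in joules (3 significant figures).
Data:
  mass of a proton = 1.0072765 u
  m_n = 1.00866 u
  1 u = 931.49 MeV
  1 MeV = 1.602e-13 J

The nucleus contains 20 protons and 40 − 20 = 20 neutrons.
Mass of separated nucleons = 20(1.0072765) + 20(1.00866) = 20.1455300 + 20.17320 = 40.3187300 u
The mass defect is 40.3187300 − 39.95162 = 0.3671100 u.
Converting to energy: 0.3671100 u × 931.49 MeV/u = 341.959 MeV
In joules: 341.959 MeV × 1.602e-13 J/MeV = 5.4782e-11 J

5.48e-11 J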